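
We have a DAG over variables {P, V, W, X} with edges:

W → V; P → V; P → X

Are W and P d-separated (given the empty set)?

Yes

The only undirected path from W to P is:
  1. W → V ← P — V:collider[blocks] ⇒ blocked
Since every path is blocked, d-separation holds.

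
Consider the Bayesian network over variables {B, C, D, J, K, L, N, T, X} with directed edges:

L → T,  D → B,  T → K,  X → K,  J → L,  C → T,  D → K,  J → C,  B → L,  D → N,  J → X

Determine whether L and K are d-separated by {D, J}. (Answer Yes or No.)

No

Enumerating the 5 paths from L to K and testing each for blocking by {D, J}:
Path 1: L ← B ← D → K
  D is a fork here and D is conditioned on, so the path is blocked at D.
Path 2: L ← J → C → T → K
  J is a fork here and J is conditioned on, so the path is blocked at J.
Path 3: L ← J → X → K
  J is a fork here and J is conditioned on, so the path is blocked at J.
Path 4: L → T ← C ← J → X → K
  T is a collider here and neither T nor any of its descendants is conditioned on, so the collider stays closed — the path is blocked at T.
Path 5: L → T → K
  T is a chain and T is not conditioned on — no node blocks this path, so it is active.
At least one path is unblocked, so d-separation fails.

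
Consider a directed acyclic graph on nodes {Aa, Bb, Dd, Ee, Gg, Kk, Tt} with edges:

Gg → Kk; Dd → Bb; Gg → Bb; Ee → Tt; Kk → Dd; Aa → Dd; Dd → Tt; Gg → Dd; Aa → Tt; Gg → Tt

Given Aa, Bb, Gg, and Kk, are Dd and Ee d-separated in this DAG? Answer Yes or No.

Enumerating the 5 paths from Dd to Ee and testing each for blocking by {Aa, Bb, Gg, Kk}:
Path 1: Dd ← Kk ← Gg → Tt ← Ee
  Kk is a chain here and Kk is conditioned on, so the path is blocked at Kk.
Path 2: Dd → Bb ← Gg → Tt ← Ee
  Gg is a fork here and Gg is conditioned on, so the path is blocked at Gg.
Path 3: Dd → Tt ← Ee
  Tt is a collider here and neither Tt nor any of its descendants is conditioned on, so the collider stays closed — the path is blocked at Tt.
Path 4: Dd ← Gg → Tt ← Ee
  Gg is a fork here and Gg is conditioned on, so the path is blocked at Gg.
Path 5: Dd ← Aa → Tt ← Ee
  Aa is a fork here and Aa is conditioned on, so the path is blocked at Aa.
Every path is blocked, so Dd and Ee are d-separated given {Aa, Bb, Gg, Kk}.

Yes — Dd and Ee are d-separated given {Aa, Bb, Gg, Kk}.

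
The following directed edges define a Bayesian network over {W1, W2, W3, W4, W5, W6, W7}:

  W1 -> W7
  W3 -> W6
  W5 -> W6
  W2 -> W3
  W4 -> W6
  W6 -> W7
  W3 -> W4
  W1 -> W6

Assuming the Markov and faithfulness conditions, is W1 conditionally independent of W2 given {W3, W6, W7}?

Yes

We examine all 4 paths between W1 and W2:
Path 1: W1 → W6 ← W4 ← W3 ← W2
  W3 is a chain here and W3 is conditioned on, so the path is blocked at W3.
Path 2: W1 → W6 ← W3 ← W2
  W3 is a chain here and W3 is conditioned on, so the path is blocked at W3.
Path 3: W1 → W7 ← W6 ← W4 ← W3 ← W2
  W6 is a chain here and W6 is conditioned on, so the path is blocked at W6.
Path 4: W1 → W7 ← W6 ← W3 ← W2
  W6 is a chain here and W6 is conditioned on, so the path is blocked at W6.
All paths are blocked; W1 ⊥ W2 | {W3, W6, W7} holds.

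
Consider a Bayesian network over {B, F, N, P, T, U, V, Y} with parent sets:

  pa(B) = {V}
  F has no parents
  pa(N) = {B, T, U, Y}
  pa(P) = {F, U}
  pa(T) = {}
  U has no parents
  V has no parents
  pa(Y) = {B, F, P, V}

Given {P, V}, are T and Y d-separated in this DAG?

Yes — T and Y are d-separated given {P, V}.

Enumerating the 5 paths from T to Y and testing each for blocking by {P, V}:
  1. T → N ← Y — N:collider[blocks] ⇒ blocked
  2. T → N ← U → P ← F → Y — N:collider[blocks]; U:fork[open]; P:collider[open]; F:fork[open] ⇒ blocked
  3. T → N ← U → P → Y — N:collider[blocks]; U:fork[open]; P:chain[blocks] ⇒ blocked
  4. T → N ← B ← V → Y — N:collider[blocks]; B:chain[open]; V:fork[blocks] ⇒ blocked
  5. T → N ← B → Y — N:collider[blocks]; B:fork[open] ⇒ blocked
All paths are blocked; T ⊥ Y | {P, V} holds.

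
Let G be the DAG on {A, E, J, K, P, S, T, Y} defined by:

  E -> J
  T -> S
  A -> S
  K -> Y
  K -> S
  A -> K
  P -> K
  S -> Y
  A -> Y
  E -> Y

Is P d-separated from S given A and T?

There are 5 undirected paths between P and S; checking each against the conditioning set {A, T}:
  1. P → K → Y ← S — K:chain[open]; Y:collider[blocks] ⇒ blocked
  2. P → K → Y ← A → S — K:chain[open]; Y:collider[blocks]; A:fork[blocks] ⇒ blocked
  3. P → K → S — K:chain[open] ⇒ active
  4. P → K ← A → Y ← S — K:collider[blocks]; A:fork[blocks]; Y:collider[blocks] ⇒ blocked
  5. P → K ← A → S — K:collider[blocks]; A:fork[blocks] ⇒ blocked
Since the path P → K → S is active, P and S are not d-separated given {A, T}.

No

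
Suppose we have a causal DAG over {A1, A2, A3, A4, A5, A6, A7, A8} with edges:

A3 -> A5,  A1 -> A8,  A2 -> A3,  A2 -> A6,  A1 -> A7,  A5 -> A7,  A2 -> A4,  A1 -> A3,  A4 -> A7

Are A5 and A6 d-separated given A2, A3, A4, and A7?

Yes

We examine all 4 paths between A5 and A6:
Path 1: A5 ← A3 ← A1 → A7 ← A4 ← A2 → A6
  A3 is a chain here and A3 is conditioned on, so the path is blocked at A3.
Path 2: A5 ← A3 ← A2 → A6
  A3 is a chain here and A3 is conditioned on, so the path is blocked at A3.
Path 3: A5 → A7 ← A1 → A3 ← A2 → A6
  A2 is a fork here and A2 is conditioned on, so the path is blocked at A2.
Path 4: A5 → A7 ← A4 ← A2 → A6
  A4 is a chain here and A4 is conditioned on, so the path is blocked at A4.
All paths are blocked; A5 ⊥ A6 | {A2, A3, A4, A7} holds.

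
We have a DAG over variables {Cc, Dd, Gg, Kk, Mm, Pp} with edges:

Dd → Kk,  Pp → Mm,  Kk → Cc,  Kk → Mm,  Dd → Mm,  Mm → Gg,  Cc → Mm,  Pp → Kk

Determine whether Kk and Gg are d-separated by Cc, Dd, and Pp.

No

We examine all 4 paths between Kk and Gg:
Path 1: Kk ← Pp → Mm → Gg
  Pp is a fork here and Pp is conditioned on, so the path is blocked at Pp.
Path 2: Kk ← Dd → Mm → Gg
  Dd is a fork here and Dd is conditioned on, so the path is blocked at Dd.
Path 3: Kk → Cc → Mm → Gg
  Cc is a chain here and Cc is conditioned on, so the path is blocked at Cc.
Path 4: Kk → Mm → Gg
  Mm is a chain and Mm is not conditioned on — no node blocks this path, so it is active.
At least one path is unblocked, so d-separation fails.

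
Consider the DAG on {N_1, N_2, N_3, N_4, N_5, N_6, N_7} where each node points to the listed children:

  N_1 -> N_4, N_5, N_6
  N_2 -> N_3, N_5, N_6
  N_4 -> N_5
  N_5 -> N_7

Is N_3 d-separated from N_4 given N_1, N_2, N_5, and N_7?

There are 4 undirected paths between N_3 and N_4; checking each against the conditioning set {N_1, N_2, N_5, N_7}:
  1. N_3 ← N_2 → N_6 ← N_1 → N_5 ← N_4 — N_2:fork[blocks]; N_6:collider[blocks]; N_1:fork[blocks]; N_5:collider[open] ⇒ blocked
  2. N_3 ← N_2 → N_6 ← N_1 → N_4 — N_2:fork[blocks]; N_6:collider[blocks]; N_1:fork[blocks] ⇒ blocked
  3. N_3 ← N_2 → N_5 ← N_1 → N_4 — N_2:fork[blocks]; N_5:collider[open]; N_1:fork[blocks] ⇒ blocked
  4. N_3 ← N_2 → N_5 ← N_4 — N_2:fork[blocks]; N_5:collider[open] ⇒ blocked
Every path is blocked, so N_3 and N_4 are d-separated given {N_1, N_2, N_5, N_7}.

Yes — N_3 and N_4 are d-separated given {N_1, N_2, N_5, N_7}.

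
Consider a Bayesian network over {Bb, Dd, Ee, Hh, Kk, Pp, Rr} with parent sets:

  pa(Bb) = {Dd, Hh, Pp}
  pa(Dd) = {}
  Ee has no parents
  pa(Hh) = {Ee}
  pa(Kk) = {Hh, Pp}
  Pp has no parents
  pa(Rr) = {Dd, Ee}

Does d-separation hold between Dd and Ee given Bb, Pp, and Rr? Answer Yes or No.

No

3 paths connect Dd and Ee; each must be blocked for d-separation to hold:
Path 1: Dd → Rr ← Ee
  Rr is a collider and Rr is conditioned on, which opens it — no node blocks this path, so it is active.
Path 2: Dd → Bb ← Hh ← Ee
  Bb is a collider and Bb is conditioned on, which opens it; Hh is a chain and Hh is not conditioned on — no node blocks this path, so it is active.
Path 3: Dd → Bb ← Pp → Kk ← Hh ← Ee
  Pp is a fork here and Pp is conditioned on, so the path is blocked at Pp.
At least one path is unblocked, so d-separation fails.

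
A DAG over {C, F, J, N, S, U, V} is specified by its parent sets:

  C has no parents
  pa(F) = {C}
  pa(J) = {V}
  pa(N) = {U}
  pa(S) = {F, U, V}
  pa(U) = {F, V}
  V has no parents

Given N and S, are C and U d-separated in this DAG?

There are 3 undirected paths between C and U; checking each against the conditioning set {N, S}:
  1. C → F → S ← V → U — F:chain[open]; S:collider[open]; V:fork[open] ⇒ active
  2. C → F → S ← U — F:chain[open]; S:collider[open] ⇒ active
  3. C → F → U — F:chain[open] ⇒ active
Because an active path exists, C and U are not d-separated.

No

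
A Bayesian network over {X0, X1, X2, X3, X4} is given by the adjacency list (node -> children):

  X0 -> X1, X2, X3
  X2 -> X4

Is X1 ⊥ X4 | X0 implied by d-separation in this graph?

Only one path connects X1 and X4:
  1. X1 ← X0 → X2 → X4 — X0:fork[blocks]; X2:chain[open] ⇒ blocked
All paths are blocked; X1 ⊥ X4 | {X0} holds.

Yes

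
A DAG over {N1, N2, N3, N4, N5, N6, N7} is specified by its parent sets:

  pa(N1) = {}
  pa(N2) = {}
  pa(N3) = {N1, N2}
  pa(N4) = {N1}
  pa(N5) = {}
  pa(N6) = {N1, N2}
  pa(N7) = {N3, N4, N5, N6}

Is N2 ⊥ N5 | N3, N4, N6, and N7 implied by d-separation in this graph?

Enumerating the 6 paths from N2 to N5 and testing each for blocking by {N3, N4, N6, N7}:
Path 1: N2 → N6 ← N1 → N3 → N7 ← N5
  N3 is a chain here and N3 is conditioned on, so the path is blocked at N3.
Path 2: N2 → N6 ← N1 → N4 → N7 ← N5
  N4 is a chain here and N4 is conditioned on, so the path is blocked at N4.
Path 3: N2 → N6 → N7 ← N5
  N6 is a chain here and N6 is conditioned on, so the path is blocked at N6.
Path 4: N2 → N3 ← N1 → N6 → N7 ← N5
  N6 is a chain here and N6 is conditioned on, so the path is blocked at N6.
Path 5: N2 → N3 ← N1 → N4 → N7 ← N5
  N4 is a chain here and N4 is conditioned on, so the path is blocked at N4.
Path 6: N2 → N3 → N7 ← N5
  N3 is a chain here and N3 is conditioned on, so the path is blocked at N3.
All paths are blocked; N2 ⊥ N5 | {N3, N4, N6, N7} holds.

Yes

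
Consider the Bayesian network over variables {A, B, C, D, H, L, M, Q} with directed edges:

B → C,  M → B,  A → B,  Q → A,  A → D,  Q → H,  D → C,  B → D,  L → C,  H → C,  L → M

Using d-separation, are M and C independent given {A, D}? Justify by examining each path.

No — M and C are not d-separated given {A, D}.

There are 6 undirected paths between M and C; checking each against the conditioning set {A, D}:
Path 1: M ← L → C
  L is a fork and L is not conditioned on — no node blocks this path, so it is active.
Path 2: M → B → C
  B is a chain and B is not conditioned on — no node blocks this path, so it is active.
Path 3: M → B ← A ← Q → H → C
  A is a chain here and A is conditioned on, so the path is blocked at A.
Path 4: M → B ← A → D → C
  A is a fork here and A is conditioned on, so the path is blocked at A.
Path 5: M → B → D → C
  D is a chain here and D is conditioned on, so the path is blocked at D.
Path 6: M → B → D ← A ← Q → H → C
  A is a chain here and A is conditioned on, so the path is blocked at A.
At least one path is unblocked, so d-separation fails.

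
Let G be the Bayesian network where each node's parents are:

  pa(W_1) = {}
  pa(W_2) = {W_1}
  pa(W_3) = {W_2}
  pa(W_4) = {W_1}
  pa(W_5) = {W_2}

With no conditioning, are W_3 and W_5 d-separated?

No

Only one path connects W_3 and W_5:
Path 1: W_3 ← W_2 → W_5
  W_2 is a fork and W_2 is not conditioned on — no node blocks this path, so it is active.
Because an active path exists, W_3 and W_5 are not d-separated.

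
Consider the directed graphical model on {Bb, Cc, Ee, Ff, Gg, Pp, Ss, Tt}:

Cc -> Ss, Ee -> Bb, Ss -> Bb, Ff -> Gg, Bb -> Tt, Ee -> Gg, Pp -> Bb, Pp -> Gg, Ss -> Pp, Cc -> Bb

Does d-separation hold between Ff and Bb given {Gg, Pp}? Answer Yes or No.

There are 4 undirected paths between Ff and Bb; checking each against the conditioning set {Gg, Pp}:
Path 1: Ff → Gg ← Ee → Bb
  Gg is a collider and Gg is conditioned on, which opens it; Ee is a fork and Ee is not conditioned on — no node blocks this path, so it is active.
Path 2: Ff → Gg ← Pp ← Ss ← Cc → Bb
  Pp is a chain here and Pp is conditioned on, so the path is blocked at Pp.
Path 3: Ff → Gg ← Pp ← Ss → Bb
  Pp is a chain here and Pp is conditioned on, so the path is blocked at Pp.
Path 4: Ff → Gg ← Pp → Bb
  Pp is a fork here and Pp is conditioned on, so the path is blocked at Pp.
Since the path Ff → Gg ← Ee → Bb is active, Ff and Bb are not d-separated given {Gg, Pp}.

No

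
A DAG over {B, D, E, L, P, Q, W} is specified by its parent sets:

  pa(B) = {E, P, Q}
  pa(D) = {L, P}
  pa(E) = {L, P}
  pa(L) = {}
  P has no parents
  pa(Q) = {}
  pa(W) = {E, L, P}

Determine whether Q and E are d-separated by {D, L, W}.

Yes — Q and E are d-separated given {D, L, W}.

There are 6 undirected paths between Q and E; checking each against the conditioning set {D, L, W}:
  1. Q → B ← E — B:collider[blocks] ⇒ blocked
  2. Q → B ← P → E — B:collider[blocks]; P:fork[open] ⇒ blocked
  3. Q → B ← P → W ← L → E — B:collider[blocks]; P:fork[open]; W:collider[open]; L:fork[blocks] ⇒ blocked
  4. Q → B ← P → W ← E — B:collider[blocks]; P:fork[open]; W:collider[open] ⇒ blocked
  5. Q → B ← P → D ← L → E — B:collider[blocks]; P:fork[open]; D:collider[open]; L:fork[blocks] ⇒ blocked
  6. Q → B ← P → D ← L → W ← E — B:collider[blocks]; P:fork[open]; D:collider[open]; L:fork[blocks]; W:collider[open] ⇒ blocked
Since every path is blocked, d-separation holds.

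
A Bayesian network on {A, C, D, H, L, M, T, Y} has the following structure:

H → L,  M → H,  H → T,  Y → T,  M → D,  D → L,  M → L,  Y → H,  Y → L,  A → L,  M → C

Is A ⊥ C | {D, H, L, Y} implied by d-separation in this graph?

We examine all 5 paths between A and C:
  1. A → L ← D ← M → C — L:collider[open]; D:chain[blocks]; M:fork[open] ⇒ blocked
  2. A → L ← M → C — L:collider[open]; M:fork[open] ⇒ active
  3. A → L ← Y → H ← M → C — L:collider[open]; Y:fork[blocks]; H:collider[open]; M:fork[open] ⇒ blocked
  4. A → L ← Y → T ← H ← M → C — L:collider[open]; Y:fork[blocks]; T:collider[blocks]; H:chain[blocks]; M:fork[open] ⇒ blocked
  5. A → L ← H ← M → C — L:collider[open]; H:chain[blocks]; M:fork[open] ⇒ blocked
At least one path is unblocked, so d-separation fails.

No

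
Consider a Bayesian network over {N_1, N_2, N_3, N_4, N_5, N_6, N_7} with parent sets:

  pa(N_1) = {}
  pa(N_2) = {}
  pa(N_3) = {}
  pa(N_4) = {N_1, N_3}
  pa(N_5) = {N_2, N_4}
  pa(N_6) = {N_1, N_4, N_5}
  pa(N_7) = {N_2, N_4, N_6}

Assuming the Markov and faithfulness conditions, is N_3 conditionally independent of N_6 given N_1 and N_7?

6 paths connect N_3 and N_6; each must be blocked for d-separation to hold:
  1. N_3 → N_4 → N_7 ← N_6 — N_4:chain[open]; N_7:collider[open] ⇒ active
  2. N_3 → N_4 → N_7 ← N_2 → N_5 → N_6 — N_4:chain[open]; N_7:collider[open]; N_2:fork[open]; N_5:chain[open] ⇒ active
  3. N_3 → N_4 ← N_1 → N_6 — N_4:collider[open]; N_1:fork[blocks] ⇒ blocked
  4. N_3 → N_4 → N_5 → N_6 — N_4:chain[open]; N_5:chain[open] ⇒ active
  5. N_3 → N_4 → N_5 ← N_2 → N_7 ← N_6 — N_4:chain[open]; N_5:collider[open]; N_2:fork[open]; N_7:collider[open] ⇒ active
  6. N_3 → N_4 → N_6 — N_4:chain[open] ⇒ active
Because an active path exists, N_3 and N_6 are not d-separated.

No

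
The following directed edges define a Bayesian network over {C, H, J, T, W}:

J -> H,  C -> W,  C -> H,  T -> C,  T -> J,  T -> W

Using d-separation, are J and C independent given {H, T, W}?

Enumerating the 3 paths from J to C and testing each for blocking by {H, T, W}:
Path 1: J ← T → W ← C
  T is a fork here and T is conditioned on, so the path is blocked at T.
Path 2: J ← T → C
  T is a fork here and T is conditioned on, so the path is blocked at T.
Path 3: J → H ← C
  H is a collider and H is conditioned on, which opens it — no node blocks this path, so it is active.
Because an active path exists, J and C are not d-separated.

No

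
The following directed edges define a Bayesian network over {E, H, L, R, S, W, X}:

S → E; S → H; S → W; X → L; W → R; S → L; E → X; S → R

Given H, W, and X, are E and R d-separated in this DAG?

We examine all 4 paths between E and R:
Path 1: E → X → L ← S → W → R
  X is a chain here and X is conditioned on, so the path is blocked at X.
Path 2: E → X → L ← S → R
  X is a chain here and X is conditioned on, so the path is blocked at X.
Path 3: E ← S → W → R
  W is a chain here and W is conditioned on, so the path is blocked at W.
Path 4: E ← S → R
  S is a fork and S is not conditioned on — no node blocks this path, so it is active.
At least one path is unblocked, so d-separation fails.

No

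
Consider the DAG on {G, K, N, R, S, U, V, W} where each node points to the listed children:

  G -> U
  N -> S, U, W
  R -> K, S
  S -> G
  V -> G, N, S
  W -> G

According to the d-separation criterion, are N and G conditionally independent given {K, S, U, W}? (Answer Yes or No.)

No

We examine all 6 paths between N and G:
Path 1: N → W → G
  W is a chain here and W is conditioned on, so the path is blocked at W.
Path 2: N ← V → G
  V is a fork and V is not conditioned on — no node blocks this path, so it is active.
Path 3: N ← V → S → G
  S is a chain here and S is conditioned on, so the path is blocked at S.
Path 4: N → U ← G
  U is a collider and U is conditioned on, which opens it — no node blocks this path, so it is active.
Path 5: N → S → G
  S is a chain here and S is conditioned on, so the path is blocked at S.
Path 6: N → S ← V → G
  S is a collider and S is conditioned on, which opens it; V is a fork and V is not conditioned on — no node blocks this path, so it is active.
At least one path is unblocked, so d-separation fails.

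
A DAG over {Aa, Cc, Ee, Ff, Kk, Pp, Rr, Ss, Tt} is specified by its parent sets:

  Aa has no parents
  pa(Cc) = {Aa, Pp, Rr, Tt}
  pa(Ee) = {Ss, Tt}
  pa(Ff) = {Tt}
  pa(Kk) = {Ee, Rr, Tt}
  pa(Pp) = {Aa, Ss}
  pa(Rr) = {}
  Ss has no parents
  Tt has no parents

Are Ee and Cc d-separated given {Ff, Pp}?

We examine all 6 paths between Ee and Cc:
Path 1: Ee ← Tt → Kk ← Rr → Cc
  Kk is a collider here and neither Kk nor any of its descendants is conditioned on, so the collider stays closed — the path is blocked at Kk.
Path 2: Ee ← Tt → Cc
  Tt is a fork and Tt is not conditioned on — no node blocks this path, so it is active.
Path 3: Ee → Kk ← Tt → Cc
  Kk is a collider here and neither Kk nor any of its descendants is conditioned on, so the collider stays closed — the path is blocked at Kk.
Path 4: Ee → Kk ← Rr → Cc
  Kk is a collider here and neither Kk nor any of its descendants is conditioned on, so the collider stays closed — the path is blocked at Kk.
Path 5: Ee ← Ss → Pp → Cc
  Pp is a chain here and Pp is conditioned on, so the path is blocked at Pp.
Path 6: Ee ← Ss → Pp ← Aa → Cc
  Ss is a fork and Ss is not conditioned on; Pp is a collider and Pp is conditioned on, which opens it; Aa is a fork and Aa is not conditioned on — no node blocks this path, so it is active.
At least one path is unblocked, so d-separation fails.

No — Ee and Cc are not d-separated given {Ff, Pp}.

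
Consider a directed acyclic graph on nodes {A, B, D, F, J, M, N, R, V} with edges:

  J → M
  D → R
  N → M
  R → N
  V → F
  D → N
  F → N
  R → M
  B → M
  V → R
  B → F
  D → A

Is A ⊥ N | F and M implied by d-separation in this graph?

No — A and N are not d-separated given {F, M}.

There are 6 undirected paths between A and N; checking each against the conditioning set {F, M}:
Path 1: A ← D → R ← V → F ← B → M ← N
  D is a fork and D is not conditioned on; R is a collider and its descendant M is conditioned on, which opens it; V is a fork and V is not conditioned on; F is a collider and F is conditioned on, which opens it; B is a fork and B is not conditioned on; M is a collider and M is conditioned on, which opens it — no node blocks this path, so it is active.
Path 2: A ← D → R ← V → F → N
  F is a chain here and F is conditioned on, so the path is blocked at F.
Path 3: A ← D → R → M ← B → F → N
  F is a chain here and F is conditioned on, so the path is blocked at F.
Path 4: A ← D → R → M ← N
  D is a fork and D is not conditioned on; R is a chain and R is not conditioned on; M is a collider and M is conditioned on, which opens it — no node blocks this path, so it is active.
Path 5: A ← D → R → N
  D is a fork and D is not conditioned on; R is a chain and R is not conditioned on — no node blocks this path, so it is active.
Path 6: A ← D → N
  D is a fork and D is not conditioned on — no node blocks this path, so it is active.
Because an active path exists, A and N are not d-separated.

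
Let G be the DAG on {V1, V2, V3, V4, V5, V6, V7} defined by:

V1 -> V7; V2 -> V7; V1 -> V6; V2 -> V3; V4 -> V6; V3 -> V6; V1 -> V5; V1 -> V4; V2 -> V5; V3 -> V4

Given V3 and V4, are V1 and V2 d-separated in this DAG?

We examine all 6 paths between V1 and V2:
  1. V1 → V6 ← V3 ← V2 — V6:collider[blocks]; V3:chain[blocks] ⇒ blocked
  2. V1 → V6 ← V4 ← V3 ← V2 — V6:collider[blocks]; V4:chain[blocks]; V3:chain[blocks] ⇒ blocked
  3. V1 → V5 ← V2 — V5:collider[blocks] ⇒ blocked
  4. V1 → V7 ← V2 — V7:collider[blocks] ⇒ blocked
  5. V1 → V4 → V6 ← V3 ← V2 — V4:chain[blocks]; V6:collider[blocks]; V3:chain[blocks] ⇒ blocked
  6. V1 → V4 ← V3 ← V2 — V4:collider[open]; V3:chain[blocks] ⇒ blocked
Every path is blocked, so V1 and V2 are d-separated given {V3, V4}.

Yes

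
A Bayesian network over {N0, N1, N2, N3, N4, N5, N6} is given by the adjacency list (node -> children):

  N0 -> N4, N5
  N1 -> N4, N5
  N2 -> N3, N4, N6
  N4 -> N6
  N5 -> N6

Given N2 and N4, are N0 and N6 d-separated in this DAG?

No

Enumerating the 6 paths from N0 to N6 and testing each for blocking by {N2, N4}:
Path 1: N0 → N4 → N6
  N4 is a chain here and N4 is conditioned on, so the path is blocked at N4.
Path 2: N0 → N4 ← N2 → N6
  N2 is a fork here and N2 is conditioned on, so the path is blocked at N2.
Path 3: N0 → N4 ← N1 → N5 → N6
  N4 is a collider and N4 is conditioned on, which opens it; N1 is a fork and N1 is not conditioned on; N5 is a chain and N5 is not conditioned on — no node blocks this path, so it is active.
Path 4: N0 → N5 → N6
  N5 is a chain and N5 is not conditioned on — no node blocks this path, so it is active.
Path 5: N0 → N5 ← N1 → N4 → N6
  N5 is a collider here and neither N5 nor any of its descendants is conditioned on, so the collider stays closed — the path is blocked at N5.
Path 6: N0 → N5 ← N1 → N4 ← N2 → N6
  N5 is a collider here and neither N5 nor any of its descendants is conditioned on, so the collider stays closed — the path is blocked at N5.
Since the path N0 → N4 ← N1 → N5 → N6 is active, N0 and N6 are not d-separated given {N2, N4}.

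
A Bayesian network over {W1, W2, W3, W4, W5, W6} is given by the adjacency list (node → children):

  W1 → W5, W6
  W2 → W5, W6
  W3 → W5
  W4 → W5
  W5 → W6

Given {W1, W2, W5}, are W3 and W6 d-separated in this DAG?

Enumerating the 3 paths from W3 to W6 and testing each for blocking by {W1, W2, W5}:
Path 1: W3 → W5 ← W2 → W6
  W2 is a fork here and W2 is conditioned on, so the path is blocked at W2.
Path 2: W3 → W5 ← W1 → W6
  W1 is a fork here and W1 is conditioned on, so the path is blocked at W1.
Path 3: W3 → W5 → W6
  W5 is a chain here and W5 is conditioned on, so the path is blocked at W5.
Every path is blocked, so W3 and W6 are d-separated given {W1, W2, W5}.

Yes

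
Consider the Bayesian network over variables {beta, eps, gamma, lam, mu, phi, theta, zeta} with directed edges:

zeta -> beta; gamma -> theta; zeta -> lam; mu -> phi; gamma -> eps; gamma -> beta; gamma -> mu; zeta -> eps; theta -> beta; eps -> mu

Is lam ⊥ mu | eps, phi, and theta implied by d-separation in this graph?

No — lam and mu are not d-separated given {eps, phi, theta}.

There are 6 undirected paths between lam and mu; checking each against the conditioning set {eps, phi, theta}:
  1. lam ← zeta → eps → mu — zeta:fork[open]; eps:chain[blocks] ⇒ blocked
  2. lam ← zeta → eps ← gamma → mu — zeta:fork[open]; eps:collider[open]; gamma:fork[open] ⇒ active
  3. lam ← zeta → beta ← gamma → eps → mu — zeta:fork[open]; beta:collider[blocks]; gamma:fork[open]; eps:chain[blocks] ⇒ blocked
  4. lam ← zeta → beta ← gamma → mu — zeta:fork[open]; beta:collider[blocks]; gamma:fork[open] ⇒ blocked
  5. lam ← zeta → beta ← theta ← gamma → eps → mu — zeta:fork[open]; beta:collider[blocks]; theta:chain[blocks]; gamma:fork[open]; eps:chain[blocks] ⇒ blocked
  6. lam ← zeta → beta ← theta ← gamma → mu — zeta:fork[open]; beta:collider[blocks]; theta:chain[blocks]; gamma:fork[open] ⇒ blocked
Since the path lam ← zeta → eps ← gamma → mu is active, lam and mu are not d-separated given {eps, phi, theta}.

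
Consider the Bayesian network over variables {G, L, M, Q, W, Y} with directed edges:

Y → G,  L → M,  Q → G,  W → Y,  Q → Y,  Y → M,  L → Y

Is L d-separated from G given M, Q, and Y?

We examine all 4 paths between L and G:
Path 1: L → Y ← Q → G
  Q is a fork here and Q is conditioned on, so the path is blocked at Q.
Path 2: L → Y → G
  Y is a chain here and Y is conditioned on, so the path is blocked at Y.
Path 3: L → M ← Y ← Q → G
  Y is a chain here and Y is conditioned on, so the path is blocked at Y.
Path 4: L → M ← Y → G
  Y is a fork here and Y is conditioned on, so the path is blocked at Y.
All paths are blocked; L ⊥ G | {M, Q, Y} holds.

Yes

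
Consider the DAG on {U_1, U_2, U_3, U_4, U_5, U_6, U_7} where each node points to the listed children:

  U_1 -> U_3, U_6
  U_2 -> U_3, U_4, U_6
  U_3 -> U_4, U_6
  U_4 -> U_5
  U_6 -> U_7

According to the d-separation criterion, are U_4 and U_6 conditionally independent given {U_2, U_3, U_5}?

Yes

There are 6 undirected paths between U_4 and U_6; checking each against the conditioning set {U_2, U_3, U_5}:
Path 1: U_4 ← U_2 → U_6
  U_2 is a fork here and U_2 is conditioned on, so the path is blocked at U_2.
Path 2: U_4 ← U_2 → U_3 → U_6
  U_2 is a fork here and U_2 is conditioned on, so the path is blocked at U_2.
Path 3: U_4 ← U_2 → U_3 ← U_1 → U_6
  U_2 is a fork here and U_2 is conditioned on, so the path is blocked at U_2.
Path 4: U_4 ← U_3 ← U_2 → U_6
  U_3 is a chain here and U_3 is conditioned on, so the path is blocked at U_3.
Path 5: U_4 ← U_3 → U_6
  U_3 is a fork here and U_3 is conditioned on, so the path is blocked at U_3.
Path 6: U_4 ← U_3 ← U_1 → U_6
  U_3 is a chain here and U_3 is conditioned on, so the path is blocked at U_3.
Every path is blocked, so U_4 and U_6 are d-separated given {U_2, U_3, U_5}.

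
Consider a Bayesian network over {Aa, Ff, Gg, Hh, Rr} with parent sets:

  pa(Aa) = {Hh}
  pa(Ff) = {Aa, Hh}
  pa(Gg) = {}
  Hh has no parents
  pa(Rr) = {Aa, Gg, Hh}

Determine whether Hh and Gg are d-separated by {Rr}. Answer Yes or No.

No — Hh and Gg are not d-separated given {Rr}.

We examine all 3 paths between Hh and Gg:
  1. Hh → Aa → Rr ← Gg — Aa:chain[open]; Rr:collider[open] ⇒ active
  2. Hh → Rr ← Gg — Rr:collider[open] ⇒ active
  3. Hh → Ff ← Aa → Rr ← Gg — Ff:collider[blocks]; Aa:fork[open]; Rr:collider[open] ⇒ blocked
Since the path Hh → Aa → Rr ← Gg is active, Hh and Gg are not d-separated given {Rr}.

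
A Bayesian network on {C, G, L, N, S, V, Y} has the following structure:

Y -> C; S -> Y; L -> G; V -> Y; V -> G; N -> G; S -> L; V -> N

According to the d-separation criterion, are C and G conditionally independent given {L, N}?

There are 3 undirected paths between C and G; checking each against the conditioning set {L, N}:
Path 1: C ← Y ← S → L → G
  L is a chain here and L is conditioned on, so the path is blocked at L.
Path 2: C ← Y ← V → G
  Y is a chain and Y is not conditioned on; V is a fork and V is not conditioned on — no node blocks this path, so it is active.
Path 3: C ← Y ← V → N → G
  N is a chain here and N is conditioned on, so the path is blocked at N.
Because an active path exists, C and G are not d-separated.

No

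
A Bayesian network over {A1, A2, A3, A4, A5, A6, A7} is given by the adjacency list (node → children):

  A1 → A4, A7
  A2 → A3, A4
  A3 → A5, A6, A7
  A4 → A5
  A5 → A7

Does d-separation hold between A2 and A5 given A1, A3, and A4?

Yes

We examine all 6 paths between A2 and A5:
Path 1: A2 → A4 ← A1 → A7 ← A5
  A1 is a fork here and A1 is conditioned on, so the path is blocked at A1.
Path 2: A2 → A4 ← A1 → A7 ← A3 → A5
  A1 is a fork here and A1 is conditioned on, so the path is blocked at A1.
Path 3: A2 → A4 → A5
  A4 is a chain here and A4 is conditioned on, so the path is blocked at A4.
Path 4: A2 → A3 → A7 ← A1 → A4 → A5
  A3 is a chain here and A3 is conditioned on, so the path is blocked at A3.
Path 5: A2 → A3 → A7 ← A5
  A3 is a chain here and A3 is conditioned on, so the path is blocked at A3.
Path 6: A2 → A3 → A5
  A3 is a chain here and A3 is conditioned on, so the path is blocked at A3.
Since every path is blocked, d-separation holds.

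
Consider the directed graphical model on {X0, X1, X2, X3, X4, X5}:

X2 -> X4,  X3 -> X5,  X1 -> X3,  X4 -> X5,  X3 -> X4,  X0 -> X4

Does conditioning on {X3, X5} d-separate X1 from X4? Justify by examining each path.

2 paths connect X1 and X4; each must be blocked for d-separation to hold:
Path 1: X1 → X3 → X4
  X3 is a chain here and X3 is conditioned on, so the path is blocked at X3.
Path 2: X1 → X3 → X5 ← X4
  X3 is a chain here and X3 is conditioned on, so the path is blocked at X3.
All paths are blocked; X1 ⊥ X4 | {X3, X5} holds.

Yes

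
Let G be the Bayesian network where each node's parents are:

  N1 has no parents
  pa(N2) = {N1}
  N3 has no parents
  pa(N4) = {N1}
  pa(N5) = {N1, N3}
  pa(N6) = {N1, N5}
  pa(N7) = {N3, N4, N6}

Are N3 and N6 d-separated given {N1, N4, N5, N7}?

No

6 paths connect N3 and N6; each must be blocked for d-separation to hold:
Path 1: N3 → N5 ← N1 → N4 → N7 ← N6
  N1 is a fork here and N1 is conditioned on, so the path is blocked at N1.
Path 2: N3 → N5 ← N1 → N6
  N1 is a fork here and N1 is conditioned on, so the path is blocked at N1.
Path 3: N3 → N5 → N6
  N5 is a chain here and N5 is conditioned on, so the path is blocked at N5.
Path 4: N3 → N7 ← N4 ← N1 → N5 → N6
  N4 is a chain here and N4 is conditioned on, so the path is blocked at N4.
Path 5: N3 → N7 ← N4 ← N1 → N6
  N4 is a chain here and N4 is conditioned on, so the path is blocked at N4.
Path 6: N3 → N7 ← N6
  N7 is a collider and N7 is conditioned on, which opens it — no node blocks this path, so it is active.
At least one path is unblocked, so d-separation fails.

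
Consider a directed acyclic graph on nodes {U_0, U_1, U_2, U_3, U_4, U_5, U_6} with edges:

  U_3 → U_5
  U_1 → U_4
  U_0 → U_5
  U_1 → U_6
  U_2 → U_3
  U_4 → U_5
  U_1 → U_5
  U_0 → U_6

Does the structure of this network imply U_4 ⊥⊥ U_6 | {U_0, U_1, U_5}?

Enumerating the 4 paths from U_4 to U_6 and testing each for blocking by {U_0, U_1, U_5}:
  1. U_4 ← U_1 → U_5 ← U_0 → U_6 — U_1:fork[blocks]; U_5:collider[open]; U_0:fork[blocks] ⇒ blocked
  2. U_4 ← U_1 → U_6 — U_1:fork[blocks] ⇒ blocked
  3. U_4 → U_5 ← U_1 → U_6 — U_5:collider[open]; U_1:fork[blocks] ⇒ blocked
  4. U_4 → U_5 ← U_0 → U_6 — U_5:collider[open]; U_0:fork[blocks] ⇒ blocked
Since every path is blocked, d-separation holds.

Yes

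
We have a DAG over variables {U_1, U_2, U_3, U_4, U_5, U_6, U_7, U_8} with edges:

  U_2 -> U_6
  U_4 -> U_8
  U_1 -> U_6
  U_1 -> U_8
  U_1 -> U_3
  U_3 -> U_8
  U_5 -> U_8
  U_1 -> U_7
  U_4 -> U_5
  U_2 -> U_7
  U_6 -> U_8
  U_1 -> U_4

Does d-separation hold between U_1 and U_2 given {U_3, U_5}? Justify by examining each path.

6 paths connect U_1 and U_2; each must be blocked for d-separation to hold:
  1. U_1 → U_4 → U_5 → U_8 ← U_6 ← U_2 — U_4:chain[open]; U_5:chain[blocks]; U_8:collider[blocks]; U_6:chain[open] ⇒ blocked
  2. U_1 → U_4 → U_8 ← U_6 ← U_2 — U_4:chain[open]; U_8:collider[blocks]; U_6:chain[open] ⇒ blocked
  3. U_1 → U_8 ← U_6 ← U_2 — U_8:collider[blocks]; U_6:chain[open] ⇒ blocked
  4. U_1 → U_7 ← U_2 — U_7:collider[blocks] ⇒ blocked
  5. U_1 → U_6 ← U_2 — U_6:collider[blocks] ⇒ blocked
  6. U_1 → U_3 → U_8 ← U_6 ← U_2 — U_3:chain[blocks]; U_8:collider[blocks]; U_6:chain[open] ⇒ blocked
Since every path is blocked, d-separation holds.

Yes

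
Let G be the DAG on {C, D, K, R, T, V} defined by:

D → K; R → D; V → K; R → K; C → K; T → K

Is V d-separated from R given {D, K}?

No — V and R are not d-separated given {D, K}.

We examine all 2 paths between V and R:
Path 1: V → K ← R
  K is a collider and K is conditioned on, which opens it — no node blocks this path, so it is active.
Path 2: V → K ← D ← R
  D is a chain here and D is conditioned on, so the path is blocked at D.
Since the path V → K ← R is active, V and R are not d-separated given {D, K}.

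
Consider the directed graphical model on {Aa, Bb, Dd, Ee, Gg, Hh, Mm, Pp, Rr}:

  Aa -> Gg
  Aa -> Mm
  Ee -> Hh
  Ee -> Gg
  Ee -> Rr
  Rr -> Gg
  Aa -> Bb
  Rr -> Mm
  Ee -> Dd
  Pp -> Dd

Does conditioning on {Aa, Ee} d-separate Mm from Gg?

Enumerating the 3 paths from Mm to Gg and testing each for blocking by {Aa, Ee}:
Path 1: Mm ← Rr → Gg
  Rr is a fork and Rr is not conditioned on — no node blocks this path, so it is active.
Path 2: Mm ← Rr ← Ee → Gg
  Ee is a fork here and Ee is conditioned on, so the path is blocked at Ee.
Path 3: Mm ← Aa → Gg
  Aa is a fork here and Aa is conditioned on, so the path is blocked at Aa.
At least one path is unblocked, so d-separation fails.

No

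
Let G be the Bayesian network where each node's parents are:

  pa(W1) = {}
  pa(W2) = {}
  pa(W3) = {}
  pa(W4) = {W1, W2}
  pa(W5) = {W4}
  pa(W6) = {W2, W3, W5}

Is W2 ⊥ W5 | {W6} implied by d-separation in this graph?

No

We examine all 2 paths between W2 and W5:
Path 1: W2 → W4 → W5
  W4 is a chain and W4 is not conditioned on — no node blocks this path, so it is active.
Path 2: W2 → W6 ← W5
  W6 is a collider and W6 is conditioned on, which opens it — no node blocks this path, so it is active.
Since the path W2 → W4 → W5 is active, W2 and W5 are not d-separated given {W6}.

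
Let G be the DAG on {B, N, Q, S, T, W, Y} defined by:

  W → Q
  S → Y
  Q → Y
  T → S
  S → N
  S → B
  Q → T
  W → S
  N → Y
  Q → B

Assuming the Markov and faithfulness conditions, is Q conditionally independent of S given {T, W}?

There are 5 undirected paths between Q and S; checking each against the conditioning set {T, W}:
Path 1: Q → Y ← N ← S
  Y is a collider here and neither Y nor any of its descendants is conditioned on, so the collider stays closed — the path is blocked at Y.
Path 2: Q → Y ← S
  Y is a collider here and neither Y nor any of its descendants is conditioned on, so the collider stays closed — the path is blocked at Y.
Path 3: Q → B ← S
  B is a collider here and neither B nor any of its descendants is conditioned on, so the collider stays closed — the path is blocked at B.
Path 4: Q ← W → S
  W is a fork here and W is conditioned on, so the path is blocked at W.
Path 5: Q → T → S
  T is a chain here and T is conditioned on, so the path is blocked at T.
Since every path is blocked, d-separation holds.

Yes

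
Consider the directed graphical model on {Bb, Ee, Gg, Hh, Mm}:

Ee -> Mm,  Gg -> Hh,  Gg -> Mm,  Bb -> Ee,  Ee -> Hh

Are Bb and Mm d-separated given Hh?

No

There are 2 undirected paths between Bb and Mm; checking each against the conditioning set {Hh}:
Path 1: Bb → Ee → Hh ← Gg → Mm
  Ee is a chain and Ee is not conditioned on; Hh is a collider and Hh is conditioned on, which opens it; Gg is a fork and Gg is not conditioned on — no node blocks this path, so it is active.
Path 2: Bb → Ee → Mm
  Ee is a chain and Ee is not conditioned on — no node blocks this path, so it is active.
Because an active path exists, Bb and Mm are not d-separated.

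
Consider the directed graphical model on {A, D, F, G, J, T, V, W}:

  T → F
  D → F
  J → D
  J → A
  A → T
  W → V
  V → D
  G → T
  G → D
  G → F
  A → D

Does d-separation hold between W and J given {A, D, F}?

No

6 paths connect W and J; each must be blocked for d-separation to hold:
Path 1: W → V → D ← G → F ← T ← A ← J
  A is a chain here and A is conditioned on, so the path is blocked at A.
Path 2: W → V → D ← G → T ← A ← J
  A is a chain here and A is conditioned on, so the path is blocked at A.
Path 3: W → V → D → F ← G → T ← A ← J
  D is a chain here and D is conditioned on, so the path is blocked at D.
Path 4: W → V → D → F ← T ← A ← J
  D is a chain here and D is conditioned on, so the path is blocked at D.
Path 5: W → V → D ← J
  V is a chain and V is not conditioned on; D is a collider and D is conditioned on, which opens it — no node blocks this path, so it is active.
Path 6: W → V → D ← A ← J
  A is a chain here and A is conditioned on, so the path is blocked at A.
At least one path is unblocked, so d-separation fails.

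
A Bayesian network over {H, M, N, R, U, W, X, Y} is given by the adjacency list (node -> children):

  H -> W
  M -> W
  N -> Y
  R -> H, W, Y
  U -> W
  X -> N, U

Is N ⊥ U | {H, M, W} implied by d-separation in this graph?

No

We examine all 3 paths between N and U:
  1. N ← X → U — X:fork[open] ⇒ active
  2. N → Y ← R → H → W ← U — Y:collider[blocks]; R:fork[open]; H:chain[blocks]; W:collider[open] ⇒ blocked
  3. N → Y ← R → W ← U — Y:collider[blocks]; R:fork[open]; W:collider[open] ⇒ blocked
At least one path is unblocked, so d-separation fails.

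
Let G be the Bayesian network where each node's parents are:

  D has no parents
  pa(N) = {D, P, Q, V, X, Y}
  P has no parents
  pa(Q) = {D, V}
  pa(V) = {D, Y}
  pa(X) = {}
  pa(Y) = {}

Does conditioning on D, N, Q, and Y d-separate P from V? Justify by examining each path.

Enumerating the 6 paths from P to V and testing each for blocking by {D, N, Q, Y}:
  1. P → N ← Q ← D → V — N:collider[open]; Q:chain[blocks]; D:fork[blocks] ⇒ blocked
  2. P → N ← Q ← V — N:collider[open]; Q:chain[blocks] ⇒ blocked
  3. P → N ← Y → V — N:collider[open]; Y:fork[blocks] ⇒ blocked
  4. P → N ← D → Q ← V — N:collider[open]; D:fork[blocks]; Q:collider[open] ⇒ blocked
  5. P → N ← D → V — N:collider[open]; D:fork[blocks] ⇒ blocked
  6. P → N ← V — N:collider[open] ⇒ active
Because an active path exists, P and V are not d-separated.

No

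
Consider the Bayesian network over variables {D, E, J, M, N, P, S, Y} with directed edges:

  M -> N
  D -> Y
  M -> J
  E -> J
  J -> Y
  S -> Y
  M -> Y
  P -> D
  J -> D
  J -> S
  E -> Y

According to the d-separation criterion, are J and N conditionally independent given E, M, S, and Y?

Yes — J and N are d-separated given {E, M, S, Y}.

We examine all 5 paths between J and N:
Path 1: J ← M → N
  M is a fork here and M is conditioned on, so the path is blocked at M.
Path 2: J → D → Y ← M → N
  M is a fork here and M is conditioned on, so the path is blocked at M.
Path 3: J → Y ← M → N
  M is a fork here and M is conditioned on, so the path is blocked at M.
Path 4: J → S → Y ← M → N
  S is a chain here and S is conditioned on, so the path is blocked at S.
Path 5: J ← E → Y ← M → N
  E is a fork here and E is conditioned on, so the path is blocked at E.
Every path is blocked, so J and N are d-separated given {E, M, S, Y}.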